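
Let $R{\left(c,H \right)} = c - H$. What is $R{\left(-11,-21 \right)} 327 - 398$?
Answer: $2872$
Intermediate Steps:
$R{\left(-11,-21 \right)} 327 - 398 = \left(-11 - -21\right) 327 - 398 = \left(-11 + 21\right) 327 - 398 = 10 \cdot 327 - 398 = 3270 - 398 = 2872$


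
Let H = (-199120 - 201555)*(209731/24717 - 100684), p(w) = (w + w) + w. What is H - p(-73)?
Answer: 90639850180318/2247 ≈ 4.0338e+10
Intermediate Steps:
p(w) = 3*w (p(w) = 2*w + w = 3*w)
H = 90639849688225/2247 (H = -400675*(209731*(1/24717) - 100684) = -400675*(209731/24717 - 100684) = -400675*(-2488396697/24717) = 90639849688225/2247 ≈ 4.0338e+10)
H - p(-73) = 90639849688225/2247 - 3*(-73) = 90639849688225/2247 - 1*(-219) = 90639849688225/2247 + 219 = 90639850180318/2247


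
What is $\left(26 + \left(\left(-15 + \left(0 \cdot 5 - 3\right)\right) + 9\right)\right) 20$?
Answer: $340$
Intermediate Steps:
$\left(26 + \left(\left(-15 + \left(0 \cdot 5 - 3\right)\right) + 9\right)\right) 20 = \left(26 + \left(\left(-15 + \left(0 - 3\right)\right) + 9\right)\right) 20 = \left(26 + \left(\left(-15 - 3\right) + 9\right)\right) 20 = \left(26 + \left(-18 + 9\right)\right) 20 = \left(26 - 9\right) 20 = 17 \cdot 20 = 340$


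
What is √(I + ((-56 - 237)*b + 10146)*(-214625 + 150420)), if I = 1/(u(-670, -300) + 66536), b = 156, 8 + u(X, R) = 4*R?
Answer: √609023106835983123/16332 ≈ 47783.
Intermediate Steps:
u(X, R) = -8 + 4*R
I = 1/65328 (I = 1/((-8 + 4*(-300)) + 66536) = 1/((-8 - 1200) + 66536) = 1/(-1208 + 66536) = 1/65328 ≈ 1.5307e-5)
√(I + ((-56 - 237)*b + 10146)*(-214625 + 150420)) = √(1/65328 + ((-56 - 237)*156 + 10146)*(-214625 + 150420)) = √(1/65328 + (-293*156 + 10146)*(-64205)) = √(1/65328 + (-45708 + 10146)*(-64205)) = √(1/65328 - 35562*(-64205)) = √(1/65328 + 2283258210) = √(149160692342881/65328) = √609023106835983123/16332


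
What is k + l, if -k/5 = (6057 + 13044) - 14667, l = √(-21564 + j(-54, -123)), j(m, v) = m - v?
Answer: -22170 + I*√21495 ≈ -22170.0 + 146.61*I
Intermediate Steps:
l = I*√21495 (l = √(-21564 + (-54 - 1*(-123))) = √(-21564 + (-54 + 123)) = √(-21564 + 69) = √(-21495) = I*√21495 ≈ 146.61*I)
k = -22170 (k = -5*((6057 + 13044) - 14667) = -5*(19101 - 14667) = -5*4434 = -22170)
k + l = -22170 + I*√21495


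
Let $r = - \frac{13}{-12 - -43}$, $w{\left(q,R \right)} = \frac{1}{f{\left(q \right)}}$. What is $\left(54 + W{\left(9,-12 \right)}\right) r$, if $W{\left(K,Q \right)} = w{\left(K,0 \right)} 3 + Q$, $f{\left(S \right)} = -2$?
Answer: $- \frac{1053}{62} \approx -16.984$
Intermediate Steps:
$w{\left(q,R \right)} = - \frac{1}{2}$ ($w{\left(q,R \right)} = \frac{1}{-2} = - \frac{1}{2}$)
$W{\left(K,Q \right)} = - \frac{3}{2} + Q$ ($W{\left(K,Q \right)} = \left(- \frac{1}{2}\right) 3 + Q = - \frac{3}{2} + Q$)
$r = - \frac{13}{31}$ ($r = - \frac{13}{-12 + 43} = - \frac{13}{31} \approx -0.41935$)
$\left(54 + W{\left(9,-12 \right)}\right) r = \left(54 - \frac{27}{2}\right) \left(- \frac{13}{31}\right) = \frac{81}{2} \left(- \frac{13}{31}\right) = - \frac{1053}{62}$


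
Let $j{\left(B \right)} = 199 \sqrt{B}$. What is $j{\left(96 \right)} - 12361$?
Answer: $-12361 + 796 \sqrt{6} \approx -10411.0$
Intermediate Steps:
$j{\left(96 \right)} - 12361 = 199 \sqrt{96} - 12361 = 199 \cdot 4 \sqrt{6} - 12361 = 796 \sqrt{6} - 12361 = -12361 + 796 \sqrt{6}$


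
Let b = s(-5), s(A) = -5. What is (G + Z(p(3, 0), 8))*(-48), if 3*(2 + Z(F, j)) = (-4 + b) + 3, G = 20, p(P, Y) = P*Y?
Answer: -768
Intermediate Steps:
b = -5
Z(F, j) = -4 (Z(F, j) = -2 + ((-4 - 5) + 3)/3 = -2 + (-9 + 3)/3 = -2 + (⅓)*(-6) = -2 - 2 = -4)
(G + Z(p(3, 0), 8))*(-48) = (20 - 4)*(-48) = 16*(-48) = -768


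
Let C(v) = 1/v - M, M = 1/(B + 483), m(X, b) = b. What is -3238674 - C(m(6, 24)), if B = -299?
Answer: -446937017/138 ≈ -3.2387e+6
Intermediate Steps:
M = 1/184 (M = 1/(-299 + 483) = 1/184 ≈ 0.0054348)
C(v) = -1/184 + 1/v (C(v) = 1/v - 1*1/184 = 1/v - 1/184 = -1/184 + 1/v)
-3238674 - C(m(6, 24)) = -3238674 - (184 - 1*24)/(184*24) = -3238674 - (184 - 24)/(184*24) = -3238674 - 160/(184*24) = -3238674 - 1*5/138 = -3238674 - 5/138 = -446937017/138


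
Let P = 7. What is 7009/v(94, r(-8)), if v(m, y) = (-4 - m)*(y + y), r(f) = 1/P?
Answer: -7009/28 ≈ -250.32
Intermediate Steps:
r(f) = ⅐ (r(f) = 1/7 = ⅐)
v(m, y) = 2*y*(-4 - m) (v(m, y) = (-4 - m)*(2*y) = 2*y*(-4 - m))
7009/v(94, r(-8)) = 7009/((-2*⅐*(4 + 94))) = 7009/((-2*⅐*98)) = 7009/(-28) = 7009*(-1/28) = -7009/28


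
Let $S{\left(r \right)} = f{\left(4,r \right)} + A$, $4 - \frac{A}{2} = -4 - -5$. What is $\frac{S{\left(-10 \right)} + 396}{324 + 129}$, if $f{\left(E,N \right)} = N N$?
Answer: $\frac{502}{453} \approx 1.1082$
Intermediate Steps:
$f{\left(E,N \right)} = N^{2}$
$A = 6$ ($A = 8 - 2 \left(-4 - -5\right) = 8 - 2 \left(-4 + 5\right) = 8 - 2 = 6$)
$S{\left(r \right)} = 6 + r^{2}$ ($S{\left(r \right)} = r^{2} + 6 = 6 + r^{2}$)
$\frac{S{\left(-10 \right)} + 396}{324 + 129} = \frac{\left(6 + \left(-10\right)^{2}\right) + 396}{324 + 129} = \frac{\left(6 + 100\right) + 396}{453} = \left(106 + 396\right) \frac{1}{453} = 502 \cdot \frac{1}{453} = \frac{502}{453}$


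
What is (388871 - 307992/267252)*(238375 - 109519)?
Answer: 1115960013441000/22271 ≈ 5.0108e+10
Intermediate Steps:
(388871 - 307992/267252)*(238375 - 109519) = (388871 - 307992*1/267252)*128856 = (388871 - 25666/22271)*128856 = (8660520375/22271)*128856 = 1115960013441000/22271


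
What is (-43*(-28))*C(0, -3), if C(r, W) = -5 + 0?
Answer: -6020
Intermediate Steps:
C(r, W) = -5
(-43*(-28))*C(0, -3) = -43*(-28)*(-5) = 1204*(-5) = -6020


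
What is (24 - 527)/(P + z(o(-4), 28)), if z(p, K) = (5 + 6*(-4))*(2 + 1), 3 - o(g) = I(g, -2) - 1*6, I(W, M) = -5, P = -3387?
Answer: 503/3444 ≈ 0.14605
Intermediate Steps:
o(g) = 14 (o(g) = 3 - (-5 - 1*6) = 3 - (-5 - 6) = 3 - 1*(-11) = 3 + 11 = 14)
z(p, K) = -57 (z(p, K) = (5 - 24)*3 = -19*3 = -57)
(24 - 527)/(P + z(o(-4), 28)) = (24 - 527)/(-3387 - 57) = -503/(-3444) = -503*(-1/3444) = 503/3444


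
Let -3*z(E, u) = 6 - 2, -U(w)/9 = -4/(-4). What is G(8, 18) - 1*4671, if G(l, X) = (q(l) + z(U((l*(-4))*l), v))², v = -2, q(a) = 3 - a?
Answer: -41678/9 ≈ -4630.9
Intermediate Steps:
U(w) = -9 (U(w) = -(-36)/(-4) = -(-36)*(-1)/4 = -9*1 = -9)
z(E, u) = -4/3 (z(E, u) = -(6 - 2)/3 = -⅓*4 = -4/3)
G(l, X) = (5/3 - l)² (G(l, X) = ((3 - l) - 4/3)² = (5/3 - l)²)
G(8, 18) - 1*4671 = (-5 + 3*8)²/9 - 1*4671 = (-5 + 24)²/9 - 4671 = (⅑)*19² - 4671 = (⅑)*361 - 4671 = 361/9 - 4671 = -41678/9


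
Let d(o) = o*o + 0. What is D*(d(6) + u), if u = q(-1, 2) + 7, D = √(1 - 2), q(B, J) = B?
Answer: 42*I ≈ 42.0*I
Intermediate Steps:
d(o) = o² (d(o) = o² + 0 = o²)
D = I (D = √(-1) = I ≈ 1.0*I)
u = 6 (u = -1 + 7 = 6)
D*(d(6) + u) = I*(6² + 6) = I*(36 + 6) = I*42 = 42*I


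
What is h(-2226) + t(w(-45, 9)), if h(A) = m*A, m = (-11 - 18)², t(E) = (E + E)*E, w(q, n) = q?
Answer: -1868016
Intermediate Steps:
t(E) = 2*E² (t(E) = (2*E)*E = 2*E²)
m = 841 (m = (-29)² = 841)
h(A) = 841*A
h(-2226) + t(w(-45, 9)) = 841*(-2226) + 2*(-45)² = -1872066 + 2*2025 = -1872066 + 4050 = -1868016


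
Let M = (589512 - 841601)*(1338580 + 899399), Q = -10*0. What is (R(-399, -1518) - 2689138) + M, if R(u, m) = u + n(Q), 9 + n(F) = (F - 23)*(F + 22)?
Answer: -564172578183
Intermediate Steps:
Q = 0
n(F) = -9 + (-23 + F)*(22 + F) (n(F) = -9 + (F - 23)*(F + 22) = -9 + (-23 + F)*(22 + F))
R(u, m) = -515 + u (R(u, m) = u + (-515 + 0**2 - 1*0) = u + (-515 + 0 + 0) = u - 515 = -515 + u)
M = -564169888131 (M = -252089*2237979 = -564169888131)
(R(-399, -1518) - 2689138) + M = ((-515 - 399) - 2689138) - 564169888131 = (-914 - 2689138) - 564169888131 = -2690052 - 564169888131 = -564172578183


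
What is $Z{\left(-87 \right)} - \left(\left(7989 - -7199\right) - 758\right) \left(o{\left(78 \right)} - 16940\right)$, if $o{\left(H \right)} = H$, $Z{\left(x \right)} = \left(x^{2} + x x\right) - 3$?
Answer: $243333795$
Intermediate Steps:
$Z{\left(x \right)} = -3 + 2 x^{2}$ ($Z{\left(x \right)} = \left(x^{2} + x^{2}\right) - 3 = 2 x^{2} - 3 = -3 + 2 x^{2}$)
$Z{\left(-87 \right)} - \left(\left(7989 - -7199\right) - 758\right) \left(o{\left(78 \right)} - 16940\right) = \left(-3 + 2 \left(-87\right)^{2}\right) - \left(\left(7989 - -7199\right) - 758\right) \left(78 - 16940\right) = \left(-3 + 2 \cdot 7569\right) - \left(\left(7989 + 7199\right) - 758\right) \left(-16862\right) = \left(-3 + 15138\right) - \left(15188 - 758\right) \left(-16862\right) = 15135 - 14430 \left(-16862\right) = 15135 - -243318660 = 15135 + 243318660 = 243333795$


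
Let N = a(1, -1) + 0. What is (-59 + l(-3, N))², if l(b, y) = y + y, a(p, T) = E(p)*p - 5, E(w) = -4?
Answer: 5929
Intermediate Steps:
a(p, T) = -5 - 4*p (a(p, T) = -4*p - 5 = -5 - 4*p)
N = -9 (N = (-5 - 4*1) + 0 = (-5 - 4) + 0 = -9 + 0 = -9)
l(b, y) = 2*y
(-59 + l(-3, N))² = (-59 + 2*(-9))² = (-59 - 18)² = (-77)² = 5929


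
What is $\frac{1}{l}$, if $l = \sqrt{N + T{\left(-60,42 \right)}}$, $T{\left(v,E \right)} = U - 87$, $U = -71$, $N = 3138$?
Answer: $\frac{\sqrt{745}}{1490} \approx 0.018319$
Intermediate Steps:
$T{\left(v,E \right)} = -158$ ($T{\left(v,E \right)} = -71 - 87 = -158$)
$l = 2 \sqrt{745}$ ($l = \sqrt{3138 - 158} = \sqrt{2980} = 2 \sqrt{745} \approx 54.589$)
$\frac{1}{l} = \frac{1}{2 \sqrt{745}} = \frac{\sqrt{745}}{1490}$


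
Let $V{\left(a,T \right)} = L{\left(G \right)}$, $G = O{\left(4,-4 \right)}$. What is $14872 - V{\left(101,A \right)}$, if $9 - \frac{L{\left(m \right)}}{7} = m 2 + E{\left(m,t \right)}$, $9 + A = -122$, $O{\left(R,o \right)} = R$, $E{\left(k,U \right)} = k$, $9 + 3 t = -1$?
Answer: $14893$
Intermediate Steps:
$t = - \frac{10}{3}$ ($t = -3 + \frac{1}{3} \left(-1\right) = -3 - \frac{1}{3} = - \frac{10}{3} \approx -3.3333$)
$G = 4$
$A = -131$ ($A = -9 - 122 = -131$)
$L{\left(m \right)} = 63 - 21 m$ ($L{\left(m \right)} = 63 - 7 \left(m 2 + m\right) = 63 - 7 \left(2 m + m\right) = 63 - 7 \cdot 3 m = 63 - 21 m$)
$V{\left(a,T \right)} = -21$ ($V{\left(a,T \right)} = 63 - 84 = -21$)
$14872 - V{\left(101,A \right)} = 14872 - -21 = 14872 + 21 = 14893$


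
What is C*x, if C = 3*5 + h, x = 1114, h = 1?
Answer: 17824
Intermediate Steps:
C = 16 (C = 3*5 + 1 = 15 + 1 = 16)
C*x = 16*1114 = 17824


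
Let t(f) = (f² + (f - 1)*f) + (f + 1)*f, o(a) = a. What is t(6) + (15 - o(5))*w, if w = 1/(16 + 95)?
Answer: 11998/111 ≈ 108.09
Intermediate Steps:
w = 1/111 ≈ 0.0090090
t(f) = f² + f*(1 + f) + f*(-1 + f) (t(f) = (f² + (-1 + f)*f) + (1 + f)*f = (f² + f*(-1 + f)) + f*(1 + f) = f² + f*(1 + f) + f*(-1 + f))
t(6) + (15 - o(5))*w = 3*6² + (15 - 1*5)*(1/111) = 3*36 + (15 - 5)*(1/111) = 108 + 10*(1/111) = 108 + 10/111 = 11998/111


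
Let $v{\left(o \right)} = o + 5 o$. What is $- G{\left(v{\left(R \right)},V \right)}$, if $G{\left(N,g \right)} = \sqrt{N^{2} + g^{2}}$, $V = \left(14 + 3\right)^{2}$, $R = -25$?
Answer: $- \sqrt{106021} \approx -325.61$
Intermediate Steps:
$V = 289$ ($V = 17^{2} = 289$)
$v{\left(o \right)} = 6 o$
$- G{\left(v{\left(R \right)},V \right)} = - \sqrt{\left(6 \left(-25\right)\right)^{2} + 289^{2}} = - \sqrt{\left(-150\right)^{2} + 83521} = - \sqrt{22500 + 83521} = - \sqrt{106021}$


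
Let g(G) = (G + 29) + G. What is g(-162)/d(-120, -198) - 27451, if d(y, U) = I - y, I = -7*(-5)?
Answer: -851040/31 ≈ -27453.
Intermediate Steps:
g(G) = 29 + 2*G (g(G) = (29 + G) + G = 29 + 2*G)
I = 35
d(y, U) = 35 - y
g(-162)/d(-120, -198) - 27451 = (29 + 2*(-162))/(35 - 1*(-120)) - 27451 = (29 - 324)/(35 + 120) - 27451 = -295/155 - 27451 = -295*1/155 - 27451 = -59/31 - 27451 = -851040/31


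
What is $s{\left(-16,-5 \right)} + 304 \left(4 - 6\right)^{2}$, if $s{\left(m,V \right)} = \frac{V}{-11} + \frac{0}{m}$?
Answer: $\frac{13381}{11} \approx 1216.5$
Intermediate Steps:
$s{\left(m,V \right)} = - \frac{V}{11}$ ($s{\left(m,V \right)} = V \left(- \frac{1}{11}\right) + 0 = - \frac{V}{11} + 0 = - \frac{V}{11}$)
$s{\left(-16,-5 \right)} + 304 \left(4 - 6\right)^{2} = \left(- \frac{1}{11}\right) \left(-5\right) + 304 \left(4 - 6\right)^{2} = \frac{5}{11} + 304 \left(-2\right)^{2} = \frac{5}{11} + 304 \cdot 4 = \frac{5}{11} + 1216 = \frac{13381}{11}$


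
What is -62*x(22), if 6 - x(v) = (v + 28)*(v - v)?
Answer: -372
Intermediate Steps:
x(v) = 6 (x(v) = 6 - (v + 28)*(v - v) = 6 - (28 + v)*0 = 6 - 1*0 = 6 + 0 = 6)
-62*x(22) = -62*6 = -372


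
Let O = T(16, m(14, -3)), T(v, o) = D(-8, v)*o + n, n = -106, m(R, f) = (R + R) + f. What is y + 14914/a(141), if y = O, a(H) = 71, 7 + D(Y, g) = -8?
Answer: -19237/71 ≈ -270.94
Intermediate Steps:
D(Y, g) = -15 (D(Y, g) = -7 - 8 = -15)
m(R, f) = f + 2*R (m(R, f) = 2*R + f = f + 2*R)
T(v, o) = -106 - 15*o (T(v, o) = -15*o - 106 = -106 - 15*o)
O = -481 (O = -106 - 15*(-3 + 2*14) = -106 - 15*(-3 + 28) = -106 - 15*25 = -106 - 375 = -481)
y = -481
y + 14914/a(141) = -481 + 14914/71 = -19237/71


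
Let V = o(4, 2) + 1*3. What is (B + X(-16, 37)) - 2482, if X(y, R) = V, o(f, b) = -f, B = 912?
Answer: -1571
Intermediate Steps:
V = -1 (V = -1*4 + 1*3 = -4 + 3 = -1)
X(y, R) = -1
(B + X(-16, 37)) - 2482 = (912 - 1) - 2482 = 911 - 2482 = -1571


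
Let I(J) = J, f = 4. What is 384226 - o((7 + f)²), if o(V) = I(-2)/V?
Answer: 46491348/121 ≈ 3.8423e+5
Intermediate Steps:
o(V) = -2/V
384226 - o((7 + f)²) = 384226 - (-2)/((7 + 4)²) = 384226 - (-2)/(11²) = 384226 - (-2)/121 = 384226 - 1*(-2/121) = 384226 + 2/121 = 46491348/121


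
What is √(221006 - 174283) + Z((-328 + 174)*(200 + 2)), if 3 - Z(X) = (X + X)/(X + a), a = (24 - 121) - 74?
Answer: 31621/31279 + √46723 ≈ 217.17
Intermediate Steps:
a = -171 (a = -97 - 74 = -171)
Z(X) = 3 - 2*X/(-171 + X) (Z(X) = 3 - (X + X)/(X - 171) = 3 - 2*X/(-171 + X))
√(221006 - 174283) + Z((-328 + 174)*(200 + 2)) = √(221006 - 174283) + (-513 + (-328 + 174)*(200 + 2))/(-171 + (-328 + 174)*(200 + 2)) = √46723 + (-513 - 154*202)/(-171 - 154*202) = √46723 + (-513 - 31108)/(-171 - 31108) = √46723 - 31621/(-31279) = √46723 - 1/31279*(-31621) = √46723 + 31621/31279 = 31621/31279 + √46723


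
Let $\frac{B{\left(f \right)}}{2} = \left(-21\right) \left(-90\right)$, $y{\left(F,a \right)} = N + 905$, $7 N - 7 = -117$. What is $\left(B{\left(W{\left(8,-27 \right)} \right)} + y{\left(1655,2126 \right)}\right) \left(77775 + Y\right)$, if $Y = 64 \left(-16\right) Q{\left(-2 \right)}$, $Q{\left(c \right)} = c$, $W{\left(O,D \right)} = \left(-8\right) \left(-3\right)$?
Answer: $\frac{2609014755}{7} \approx 3.7272 \cdot 10^{8}$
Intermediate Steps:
$N = - \frac{110}{7}$ ($N = 1 + \frac{1}{7} \left(-117\right) = 1 - \frac{117}{7} = - \frac{110}{7} \approx -15.714$)
$y{\left(F,a \right)} = \frac{6225}{7}$ ($y{\left(F,a \right)} = - \frac{110}{7} + 905 = \frac{6225}{7}$)
$W{\left(O,D \right)} = 24$
$B{\left(f \right)} = 3780$ ($B{\left(f \right)} = 2 \left(\left(-21\right) \left(-90\right)\right) = 2 \cdot 1890 = 3780$)
$Y = 2048$ ($Y = 64 \left(-16\right) \left(-2\right) = \left(-1024\right) \left(-2\right) = 2048$)
$\left(B{\left(W{\left(8,-27 \right)} \right)} + y{\left(1655,2126 \right)}\right) \left(77775 + Y\right) = \left(3780 + \frac{6225}{7}\right) \left(77775 + 2048\right) = \frac{32685}{7} \cdot 79823 = \frac{2609014755}{7}$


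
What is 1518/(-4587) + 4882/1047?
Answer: 630436/145533 ≈ 4.3319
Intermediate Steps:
1518/(-4587) + 4882/1047 = 1518*(-1/4587) + 4882*(1/1047) = -46/139 + 4882/1047 = 630436/145533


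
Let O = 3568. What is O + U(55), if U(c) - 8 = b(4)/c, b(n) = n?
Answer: 196684/55 ≈ 3576.1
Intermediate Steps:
U(c) = 8 + 4/c
O + U(55) = 3568 + (8 + 4/55) = 3568 + 444/55 = 196684/55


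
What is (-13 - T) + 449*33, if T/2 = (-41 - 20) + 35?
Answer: 14856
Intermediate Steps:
T = -52 (T = 2*((-41 - 20) + 35) = 2*(-61 + 35) = 2*(-26) = -52)
(-13 - T) + 449*33 = (-13 - 1*(-52)) + 449*33 = (-13 + 52) + 14817 = 39 + 14817 = 14856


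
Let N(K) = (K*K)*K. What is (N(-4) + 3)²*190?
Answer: 706990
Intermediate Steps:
N(K) = K³ (N(K) = K²*K = K³)
(N(-4) + 3)²*190 = ((-4)³ + 3)²*190 = (-64 + 3)²*190 = (-61)²*190 = 3721*190 = 706990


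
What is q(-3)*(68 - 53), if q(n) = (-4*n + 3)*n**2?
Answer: 2025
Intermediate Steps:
q(n) = n**2*(3 - 4*n) (q(n) = (3 - 4*n)*n**2 = n**2*(3 - 4*n))
q(-3)*(68 - 53) = ((-3)**2*(3 - 4*(-3)))*(68 - 53) = (9*(3 + 12))*15 = (9*15)*15 = 135*15 = 2025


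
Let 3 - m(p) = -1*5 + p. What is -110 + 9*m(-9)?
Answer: 43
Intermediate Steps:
m(p) = 8 - p (m(p) = 3 - (-1*5 + p) = 3 - (-5 + p) = 3 + (5 - p) = 8 - p)
-110 + 9*m(-9) = -110 + 9*(8 - 1*(-9)) = -110 + 9*(8 + 9) = -110 + 9*17 = -110 + 153 = 43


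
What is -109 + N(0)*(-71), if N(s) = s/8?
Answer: -109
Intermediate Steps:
N(s) = s/8 (N(s) = s*(1/8) = s/8)
-109 + N(0)*(-71) = -109 + ((1/8)*0)*(-71) = -109 + 0*(-71) = -109 + 0 = -109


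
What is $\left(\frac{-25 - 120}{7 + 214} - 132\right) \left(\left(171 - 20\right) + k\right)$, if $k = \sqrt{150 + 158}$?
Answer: $- \frac{4426867}{221} - \frac{58634 \sqrt{77}}{221} \approx -22359.0$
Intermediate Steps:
$k = 2 \sqrt{77}$ ($k = \sqrt{308} = 2 \sqrt{77} \approx 17.55$)
$\left(\frac{-25 - 120}{7 + 214} - 132\right) \left(\left(171 - 20\right) + k\right) = \left(\frac{-25 - 120}{7 + 214} - 132\right) \left(\left(171 - 20\right) + 2 \sqrt{77}\right) = \left(- \frac{145}{221} - 132\right) \left(151 + 2 \sqrt{77}\right) = - \frac{29317 \left(151 + 2 \sqrt{77}\right)}{221} = - \frac{4426867}{221} - \frac{58634 \sqrt{77}}{221}$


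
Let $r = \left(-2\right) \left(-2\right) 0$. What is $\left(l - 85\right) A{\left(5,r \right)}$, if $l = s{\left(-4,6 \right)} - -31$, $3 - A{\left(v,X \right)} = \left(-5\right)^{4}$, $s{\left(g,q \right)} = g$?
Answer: $36076$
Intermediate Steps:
$r = 0$ ($r = 4 \cdot 0 = 0$)
$A{\left(v,X \right)} = -622$ ($A{\left(v,X \right)} = 3 - \left(-5\right)^{4} = 3 - 625 = -622$)
$l = 27$ ($l = -4 - -31 = -4 + 31 = 27$)
$\left(l - 85\right) A{\left(5,r \right)} = \left(27 - 85\right) \left(-622\right) = \left(-58\right) \left(-622\right) = 36076$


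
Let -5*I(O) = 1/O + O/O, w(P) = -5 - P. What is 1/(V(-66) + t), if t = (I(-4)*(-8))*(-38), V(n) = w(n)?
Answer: 5/77 ≈ 0.064935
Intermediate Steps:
I(O) = -⅕ - 1/(5*O) (I(O) = -(1/O + O/O)/5 = -(1/O + 1)/5 = -(1 + 1/O)/5 = -⅕ - 1/(5*O))
V(n) = -5 - n
t = -228/5 (t = (((⅕)*(-1 - 1*(-4))/(-4))*(-8))*(-38) = (((⅕)*(-¼)*(-1 + 4))*(-8))*(-38) = (((⅕)*(-¼)*3)*(-8))*(-38) = -3/20*(-8)*(-38) = (6/5)*(-38) = -228/5 ≈ -45.600)
1/(V(-66) + t) = 1/((-5 - 1*(-66)) - 228/5) = 1/((-5 + 66) - 228/5) = 1/(61 - 228/5) = 1/(77/5) = 5/77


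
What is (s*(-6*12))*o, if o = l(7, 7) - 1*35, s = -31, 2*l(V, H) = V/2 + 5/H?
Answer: -513918/7 ≈ -73417.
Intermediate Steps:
l(V, H) = V/4 + 5/(2*H) (l(V, H) = (V/2 + 5/H)/2 = V/4 + 5/(2*H))
o = -921/28 (o = (1/4)*(10 + 7*7)/7 - 1*35 = (1/4)*(1/7)*(10 + 49) - 35 = (1/4)*(1/7)*59 - 35 = 59/28 - 35 = -921/28 ≈ -32.893)
(s*(-6*12))*o = -(-186)*12*(-921/28) = -31*(-72)*(-921/28) = 2232*(-921/28) = -513918/7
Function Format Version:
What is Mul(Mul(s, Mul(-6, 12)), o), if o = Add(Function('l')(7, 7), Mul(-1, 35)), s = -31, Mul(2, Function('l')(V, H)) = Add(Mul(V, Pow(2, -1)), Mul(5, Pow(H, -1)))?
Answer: Rational(-513918, 7) ≈ -73417.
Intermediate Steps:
Function('l')(V, H) = Add(Mul(Rational(1, 4), V), Mul(Rational(5, 2), Pow(H, -1))) (Function('l')(V, H) = Mul(Rational(1, 2), Add(Mul(V, Pow(2, -1)), Mul(5, Pow(H, -1)))) = Mul(Rational(1, 2), Add(Mul(V, Rational(1, 2)), Mul(5, Pow(H, -1)))) = Mul(Rational(1, 2), Add(Mul(Rational(1, 2), V), Mul(5, Pow(H, -1)))) = Add(Mul(Rational(1, 4), V), Mul(Rational(5, 2), Pow(H, -1))))
o = Rational(-921, 28) (o = Add(Mul(Rational(1, 4), Pow(7, -1), Add(10, Mul(7, 7))), Mul(-1, 35)) = Add(Mul(Rational(1, 4), Rational(1, 7), Add(10, 49)), -35) = Add(Mul(Rational(1, 4), Rational(1, 7), 59), -35) = Add(Rational(59, 28), -35) = Rational(-921, 28) ≈ -32.893)
Mul(Mul(s, Mul(-6, 12)), o) = Mul(Mul(-31, Mul(-6, 12)), Rational(-921, 28)) = Mul(Mul(-31, -72), Rational(-921, 28)) = Mul(2232, Rational(-921, 28)) = Rational(-513918, 7)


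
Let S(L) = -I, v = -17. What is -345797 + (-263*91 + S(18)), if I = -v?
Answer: -369747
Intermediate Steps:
I = 17 (I = -1*(-17) = 17)
S(L) = -17 (S(L) = -1*17 = -17)
-345797 + (-263*91 + S(18)) = -345797 + (-263*91 - 17) = -345797 + (-23933 - 17) = -345797 - 23950 = -369747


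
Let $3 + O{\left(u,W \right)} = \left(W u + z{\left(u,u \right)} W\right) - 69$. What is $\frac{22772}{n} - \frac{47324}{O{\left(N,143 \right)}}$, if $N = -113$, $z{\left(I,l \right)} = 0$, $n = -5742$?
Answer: $- \frac{48938962}{46599201} \approx -1.0502$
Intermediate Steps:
$O{\left(u,W \right)} = -72 + W u$ ($O{\left(u,W \right)} = -3 + \left(\left(W u + 0 W\right) - 69\right) = -3 + \left(\left(W u + 0\right) - 69\right) = -3 + \left(W u - 69\right) = -3 + \left(-69 + W u\right) = -72 + W u$)
$\frac{22772}{n} - \frac{47324}{O{\left(N,143 \right)}} = \frac{22772}{-5742} - \frac{47324}{-72 + 143 \left(-113\right)} = 22772 \left(- \frac{1}{5742}\right) - \frac{47324}{-72 - 16159} = - \frac{11386}{2871} - \frac{47324}{-16231} = - \frac{11386}{2871} - - \frac{47324}{16231} = - \frac{11386}{2871} + \frac{47324}{16231} = - \frac{48938962}{46599201}$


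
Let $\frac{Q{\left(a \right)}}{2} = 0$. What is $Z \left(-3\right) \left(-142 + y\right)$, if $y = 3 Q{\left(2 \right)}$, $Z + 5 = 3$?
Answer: $-852$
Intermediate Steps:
$Z = -2$ ($Z = -5 + 3 = -2$)
$Q{\left(a \right)} = 0$ ($Q{\left(a \right)} = 2 \cdot 0 = 0$)
$y = 0$ ($y = 3 \cdot 0 = 0$)
$Z \left(-3\right) \left(-142 + y\right) = \left(-2\right) \left(-3\right) \left(-142 + 0\right) = 6 \left(-142\right) = -852$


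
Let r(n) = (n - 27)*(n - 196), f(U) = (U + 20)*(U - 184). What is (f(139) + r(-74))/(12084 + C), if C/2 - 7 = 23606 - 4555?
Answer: 4023/10040 ≈ 0.40070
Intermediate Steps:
f(U) = (-184 + U)*(20 + U) (f(U) = (20 + U)*(-184 + U) = (-184 + U)*(20 + U))
C = 38116 (C = 14 + 2*(23606 - 4555) = 14 + 2*19051 = 14 + 38102 = 38116)
r(n) = (-196 + n)*(-27 + n) (r(n) = (-27 + n)*(-196 + n) = (-196 + n)*(-27 + n))
(f(139) + r(-74))/(12084 + C) = ((-3680 + 139² - 164*139) + (5292 + (-74)² - 223*(-74)))/(12084 + 38116) = ((-3680 + 19321 - 22796) + (5292 + 5476 + 16502))/50200 = (-7155 + 27270)*(1/50200) = 20115*(1/50200) = 4023/10040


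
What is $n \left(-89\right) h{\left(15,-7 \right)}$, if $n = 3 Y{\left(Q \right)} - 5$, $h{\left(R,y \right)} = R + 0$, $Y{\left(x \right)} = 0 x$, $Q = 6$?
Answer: $6675$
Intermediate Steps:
$Y{\left(x \right)} = 0$
$h{\left(R,y \right)} = R$
$n = -5$ ($n = 3 \cdot 0 - 5 = 0 - 5 = -5$)
$n \left(-89\right) h{\left(15,-7 \right)} = \left(-5\right) \left(-89\right) 15 = 445 \cdot 15 = 6675$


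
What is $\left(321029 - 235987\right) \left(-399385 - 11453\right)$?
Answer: $-34938485196$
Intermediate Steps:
$\left(321029 - 235987\right) \left(-399385 - 11453\right) = 85042 \left(-410838\right) = -34938485196$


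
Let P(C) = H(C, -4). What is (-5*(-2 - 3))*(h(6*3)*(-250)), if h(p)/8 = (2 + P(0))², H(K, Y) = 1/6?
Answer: -2112500/9 ≈ -2.3472e+5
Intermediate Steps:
H(K, Y) = ⅙
P(C) = ⅙
h(p) = 338/9 (h(p) = 8*(2 + ⅙)² = 8*(13/6)² = 8*(169/36) = 338/9)
(-5*(-2 - 3))*(h(6*3)*(-250)) = (-5*(-2 - 3))*((338/9)*(-250)) = -5*(-5)*(-84500/9) = 25*(-84500/9) = -2112500/9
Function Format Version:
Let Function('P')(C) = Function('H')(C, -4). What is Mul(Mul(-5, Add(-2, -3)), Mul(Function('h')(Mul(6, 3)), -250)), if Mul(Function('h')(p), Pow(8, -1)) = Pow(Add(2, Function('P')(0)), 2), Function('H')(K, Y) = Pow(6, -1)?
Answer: Rational(-2112500, 9) ≈ -2.3472e+5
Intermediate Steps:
Function('H')(K, Y) = Rational(1, 6)
Function('P')(C) = Rational(1, 6)
Function('h')(p) = Rational(338, 9) (Function('h')(p) = Mul(8, Pow(Add(2, Rational(1, 6)), 2)) = Mul(8, Pow(Rational(13, 6), 2)) = Mul(8, Rational(169, 36)) = Rational(338, 9))
Mul(Mul(-5, Add(-2, -3)), Mul(Function('h')(Mul(6, 3)), -250)) = Mul(Mul(-5, Add(-2, -3)), Mul(Rational(338, 9), -250)) = Mul(Mul(-5, -5), Rational(-84500, 9)) = Mul(25, Rational(-84500, 9)) = Rational(-2112500, 9)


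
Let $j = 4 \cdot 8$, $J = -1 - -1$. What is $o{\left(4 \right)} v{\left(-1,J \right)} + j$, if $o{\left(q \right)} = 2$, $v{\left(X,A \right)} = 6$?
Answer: $44$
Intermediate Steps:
$J = 0$ ($J = -1 + 1 = 0$)
$j = 32$
$o{\left(4 \right)} v{\left(-1,J \right)} + j = 2 \cdot 6 + 32 = 12 + 32 = 44$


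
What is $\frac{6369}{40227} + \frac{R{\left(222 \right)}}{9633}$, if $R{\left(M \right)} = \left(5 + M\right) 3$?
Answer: $\frac{896436}{3914209} \approx 0.22902$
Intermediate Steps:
$R{\left(M \right)} = 15 + 3 M$
$\frac{6369}{40227} + \frac{R{\left(222 \right)}}{9633} = \frac{6369}{40227} + \frac{15 + 3 \cdot 222}{9633} = 6369 \cdot \frac{1}{40227} + \left(15 + 666\right) \frac{1}{9633} = \frac{193}{1219} + 681 \cdot \frac{1}{9633} = \frac{193}{1219} + \frac{227}{3211} = \frac{896436}{3914209}$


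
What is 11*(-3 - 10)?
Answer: -143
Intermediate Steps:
11*(-3 - 10) = 11*(-13) = -143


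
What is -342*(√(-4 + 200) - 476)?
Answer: 158004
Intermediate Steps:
-342*(√(-4 + 200) - 476) = -342*(√196 - 476) = -342*(14 - 476) = -342*(-462) = 158004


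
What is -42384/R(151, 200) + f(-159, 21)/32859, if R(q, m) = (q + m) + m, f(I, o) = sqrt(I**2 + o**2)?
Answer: -42384/551 + sqrt(2858)/10953 ≈ -76.917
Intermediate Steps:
R(q, m) = q + 2*m (R(q, m) = (m + q) + m = q + 2*m)
-42384/R(151, 200) + f(-159, 21)/32859 = -42384/(151 + 2*200) + sqrt((-159)**2 + 21**2)/32859 = -42384/(151 + 400) + sqrt(25281 + 441)*(1/32859) = -42384/551 + sqrt(25722)*(1/32859) = -42384*1/551 + (3*sqrt(2858))*(1/32859) = -42384/551 + sqrt(2858)/10953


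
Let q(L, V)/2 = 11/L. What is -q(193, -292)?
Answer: -22/193 ≈ -0.11399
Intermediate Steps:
q(L, V) = 22/L (q(L, V) = 2*(11/L) = 22/L)
-q(193, -292) = -22/193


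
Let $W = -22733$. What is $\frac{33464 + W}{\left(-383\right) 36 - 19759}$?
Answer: $- \frac{10731}{33547} \approx -0.31988$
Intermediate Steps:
$\frac{33464 + W}{\left(-383\right) 36 - 19759} = \frac{33464 - 22733}{\left(-383\right) 36 - 19759} = \frac{10731}{-13788 - 19759} = \frac{10731}{-33547} = 10731 \left(- \frac{1}{33547}\right) = - \frac{10731}{33547}$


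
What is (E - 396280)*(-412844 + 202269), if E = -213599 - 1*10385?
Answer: 130612091800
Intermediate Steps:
E = -223984 (E = -213599 - 10385 = -223984)
(E - 396280)*(-412844 + 202269) = (-223984 - 396280)*(-412844 + 202269) = -620264*(-210575) = 130612091800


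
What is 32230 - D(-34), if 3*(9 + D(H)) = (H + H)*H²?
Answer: 175325/3 ≈ 58442.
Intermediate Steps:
D(H) = -9 + 2*H³/3 (D(H) = -9 + ((H + H)*H²)/3 = -9 + ((2*H)*H²)/3 = -9 + (2*H³)/3 = -9 + 2*H³/3)
32230 - D(-34) = 32230 - (-9 + (⅔)*(-34)³) = 32230 - (-9 + (⅔)*(-39304)) = 32230 - (-9 - 78608/3) = 32230 - 1*(-78635/3) = 32230 + 78635/3 = 175325/3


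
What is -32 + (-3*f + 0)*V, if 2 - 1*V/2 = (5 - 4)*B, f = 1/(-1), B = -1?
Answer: -14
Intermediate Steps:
f = -1
V = 6 (V = 4 - 2*(5 - 4)*(-1) = 4 - 2*(-1) = 4 + 2 = 6)
-32 + (-3*f + 0)*V = -32 + (-3*(-1) + 0)*6 = -32 + (3 + 0)*6 = -32 + 3*6 = -32 + 18 = -14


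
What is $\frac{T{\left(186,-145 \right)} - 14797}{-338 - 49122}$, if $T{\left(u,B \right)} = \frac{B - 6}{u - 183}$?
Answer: $\frac{22271}{74190} \approx 0.30019$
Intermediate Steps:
$T{\left(u,B \right)} = \frac{-6 + B}{-183 + u}$
$\frac{T{\left(186,-145 \right)} - 14797}{-338 - 49122} = \frac{\frac{-6 - 145}{-183 + 186} - 14797}{-338 - 49122} = \frac{\frac{1}{3} \left(-151\right) - 14797}{-49460} = \left(\frac{1}{3} \left(-151\right) - 14797\right) \left(- \frac{1}{49460}\right) = \left(- \frac{151}{3} - 14797\right) \left(- \frac{1}{49460}\right) = \left(- \frac{44542}{3}\right) \left(- \frac{1}{49460}\right) = \frac{22271}{74190}$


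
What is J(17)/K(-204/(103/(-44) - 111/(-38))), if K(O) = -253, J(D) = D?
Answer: -17/253 ≈ -0.067194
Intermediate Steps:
J(17)/K(-204/(103/(-44) - 111/(-38))) = 17/(-253) = 17*(-1/253) = -17/253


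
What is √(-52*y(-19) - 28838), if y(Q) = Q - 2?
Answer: I*√27746 ≈ 166.57*I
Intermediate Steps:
y(Q) = -2 + Q
√(-52*y(-19) - 28838) = √(-52*(-2 - 19) - 28838) = √(-52*(-21) - 28838) = √(1092 - 28838) = √(-27746) = I*√27746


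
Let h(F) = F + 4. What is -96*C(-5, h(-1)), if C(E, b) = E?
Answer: 480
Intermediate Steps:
h(F) = 4 + F
-96*C(-5, h(-1)) = -96*(-5) = 480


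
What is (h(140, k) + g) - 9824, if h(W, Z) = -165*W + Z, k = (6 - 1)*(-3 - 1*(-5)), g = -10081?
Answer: -42995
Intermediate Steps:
k = 10 (k = 5*(-3 + 5) = 5*2 = 10)
h(W, Z) = Z - 165*W
(h(140, k) + g) - 9824 = ((10 - 165*140) - 10081) - 9824 = ((10 - 23100) - 10081) - 9824 = (-23090 - 10081) - 9824 = -33171 - 9824 = -42995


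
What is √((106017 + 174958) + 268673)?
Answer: 12*√3817 ≈ 741.38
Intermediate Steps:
√((106017 + 174958) + 268673) = √(280975 + 268673) = √549648 = 12*√3817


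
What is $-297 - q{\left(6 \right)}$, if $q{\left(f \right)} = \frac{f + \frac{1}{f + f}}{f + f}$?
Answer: $- \frac{42841}{144} \approx -297.51$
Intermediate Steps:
$q{\left(f \right)} = \frac{f + \frac{1}{2 f}}{2 f}$
$-297 - q{\left(6 \right)} = -297 - \left(\frac{1}{2} + \frac{1}{4 \cdot 36}\right) = -297 - \left(\frac{1}{2} + \frac{1}{4} \cdot \frac{1}{36}\right) = -297 - \left(\frac{1}{2} + \frac{1}{144}\right) = -297 - \frac{73}{144} = - \frac{42841}{144}$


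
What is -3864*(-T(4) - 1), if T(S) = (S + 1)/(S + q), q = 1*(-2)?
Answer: 13524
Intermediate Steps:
q = -2
T(S) = (1 + S)/(-2 + S) (T(S) = (S + 1)/(S - 2) = (1 + S)/(-2 + S))
-3864*(-T(4) - 1) = -3864*(-(1 + 4)/(-2 + 4) - 1) = -3864*(-5/2 - 1) = -3864*(-7/2) = 13524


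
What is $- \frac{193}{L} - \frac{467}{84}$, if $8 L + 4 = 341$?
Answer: $- \frac{287075}{28308} \approx -10.141$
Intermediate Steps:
$L = \frac{337}{8}$ ($L = - \frac{1}{2} + \frac{1}{8} \cdot 341 = - \frac{1}{2} + \frac{341}{8} = \frac{337}{8} \approx 42.125$)
$- \frac{193}{L} - \frac{467}{84} = - \frac{193}{\frac{337}{8}} - \frac{467}{84} = \left(-193\right) \frac{8}{337} - \frac{467}{84} = - \frac{1544}{337} - \frac{467}{84} = - \frac{287075}{28308}$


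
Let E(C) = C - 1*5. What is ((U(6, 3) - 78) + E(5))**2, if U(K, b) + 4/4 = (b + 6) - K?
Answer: 5776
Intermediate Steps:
U(K, b) = 5 + b - K (U(K, b) = -1 + ((b + 6) - K) = -1 + ((6 + b) - K) = -1 + (6 + b - K) = 5 + b - K)
E(C) = -5 + C (E(C) = C - 5 = -5 + C)
((U(6, 3) - 78) + E(5))**2 = (((5 + 3 - 1*6) - 78) + (-5 + 5))**2 = (((5 + 3 - 6) - 78) + 0)**2 = ((2 - 78) + 0)**2 = (-76 + 0)**2 = (-76)**2 = 5776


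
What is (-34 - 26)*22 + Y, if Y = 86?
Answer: -1234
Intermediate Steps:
(-34 - 26)*22 + Y = (-34 - 26)*22 + 86 = -60*22 + 86 = -1320 + 86 = -1234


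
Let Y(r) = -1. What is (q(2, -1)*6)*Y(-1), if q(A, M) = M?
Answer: 6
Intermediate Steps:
(q(2, -1)*6)*Y(-1) = -1*6*(-1) = -6*(-1) = 6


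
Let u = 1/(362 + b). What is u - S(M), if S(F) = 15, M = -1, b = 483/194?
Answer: -1060471/70711 ≈ -14.997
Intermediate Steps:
b = 483/194 (b = 483*(1/194) = 483/194 ≈ 2.4897)
u = 194/70711 (u = 1/(362 + 483/194) = 1/(70711/194) = 194/70711 ≈ 0.0027436)
u - S(M) = 194/70711 - 1*15 = 194/70711 - 15 = -1060471/70711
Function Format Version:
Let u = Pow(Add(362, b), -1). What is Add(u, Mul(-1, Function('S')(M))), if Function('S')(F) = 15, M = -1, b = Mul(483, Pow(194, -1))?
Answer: Rational(-1060471, 70711) ≈ -14.997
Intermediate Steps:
b = Rational(483, 194) (b = Mul(483, Rational(1, 194)) = Rational(483, 194) ≈ 2.4897)
u = Rational(194, 70711) (u = Pow(Add(362, Rational(483, 194)), -1) = Pow(Rational(70711, 194), -1) = Rational(194, 70711) ≈ 0.0027436)
Add(u, Mul(-1, Function('S')(M))) = Add(Rational(194, 70711), Mul(-1, 15)) = Add(Rational(194, 70711), -15) = Rational(-1060471, 70711)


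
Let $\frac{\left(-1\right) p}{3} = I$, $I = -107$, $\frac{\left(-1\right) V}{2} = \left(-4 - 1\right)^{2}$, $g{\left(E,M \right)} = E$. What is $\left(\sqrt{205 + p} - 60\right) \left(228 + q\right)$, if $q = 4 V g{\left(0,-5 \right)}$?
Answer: $-13680 + 228 \sqrt{526} \approx -8450.9$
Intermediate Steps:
$V = -50$ ($V = - 2 \left(-4 - 1\right)^{2} = - 2 \left(-5\right)^{2} = \left(-2\right) 25 = -50$)
$p = 321$ ($p = \left(-3\right) \left(-107\right) = 321$)
$q = 0$ ($q = 4 \left(-50\right) 0 = \left(-200\right) 0 = 0$)
$\left(\sqrt{205 + p} - 60\right) \left(228 + q\right) = \left(\sqrt{205 + 321} - 60\right) \left(228 + 0\right) = \left(\sqrt{526} - 60\right) 228 = \left(-60 + \sqrt{526}\right) 228 = -13680 + 228 \sqrt{526}$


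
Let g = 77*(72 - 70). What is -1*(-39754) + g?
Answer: 39908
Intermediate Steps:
g = 154 (g = 77*2 = 154)
-1*(-39754) + g = -1*(-39754) + 154 = 39754 + 154 = 39908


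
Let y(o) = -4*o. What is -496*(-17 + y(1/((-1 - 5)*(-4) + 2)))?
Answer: 110608/13 ≈ 8508.3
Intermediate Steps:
-496*(-17 + y(1/((-1 - 5)*(-4) + 2))) = -496*(-17 - 4/((-1 - 5)*(-4) + 2)) = -496*(-17 - 4/(-6*(-4) + 2)) = -496*(-17 - 4/(24 + 2)) = -496*(-17 - 4/26) = -496*(-17 - 4*1/26) = -496*(-17 - 2/13) = -496*(-223/13) = 110608/13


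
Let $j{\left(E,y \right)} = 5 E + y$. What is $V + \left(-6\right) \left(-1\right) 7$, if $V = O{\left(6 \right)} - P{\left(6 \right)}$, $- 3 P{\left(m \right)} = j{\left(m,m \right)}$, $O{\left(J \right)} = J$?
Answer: $60$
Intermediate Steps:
$j{\left(E,y \right)} = y + 5 E$
$P{\left(m \right)} = - 2 m$ ($P{\left(m \right)} = - \frac{m + 5 m}{3} = - \frac{6 m}{3} = - 2 m$)
$V = 18$ ($V = 6 - \left(-2\right) 6 = 6 - -12 = 6 + 12 = 18$)
$V + \left(-6\right) \left(-1\right) 7 = 18 + \left(-6\right) \left(-1\right) 7 = 18 + 6 \cdot 7 = 18 + 42 = 60$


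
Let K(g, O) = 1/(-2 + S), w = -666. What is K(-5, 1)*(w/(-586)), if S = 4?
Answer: 333/586 ≈ 0.56826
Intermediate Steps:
K(g, O) = ½ (K(g, O) = 1/(-2 + 4) = 1/2 = ½)
K(-5, 1)*(w/(-586)) = (-666/(-586))/2 = (-666*(-1/586))/2 = (½)*(333/293) = 333/586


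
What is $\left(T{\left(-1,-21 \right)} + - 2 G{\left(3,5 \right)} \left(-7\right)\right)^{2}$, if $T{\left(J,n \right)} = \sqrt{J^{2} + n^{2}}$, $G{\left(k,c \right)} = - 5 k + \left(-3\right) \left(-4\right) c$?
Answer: $\left(630 + \sqrt{442}\right)^{2} \approx 4.2383 \cdot 10^{5}$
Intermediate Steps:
$G{\left(k,c \right)} = - 5 k + 12 c$
$\left(T{\left(-1,-21 \right)} + - 2 G{\left(3,5 \right)} \left(-7\right)\right)^{2} = \left(\sqrt{\left(-1\right)^{2} + \left(-21\right)^{2}} + - 2 \left(\left(-5\right) 3 + 12 \cdot 5\right) \left(-7\right)\right)^{2} = \left(\sqrt{1 + 441} + - 2 \left(-15 + 60\right) \left(-7\right)\right)^{2} = \left(\sqrt{442} + \left(-2\right) 45 \left(-7\right)\right)^{2} = \left(\sqrt{442} - -630\right)^{2} = \left(\sqrt{442} + 630\right)^{2} = \left(630 + \sqrt{442}\right)^{2}$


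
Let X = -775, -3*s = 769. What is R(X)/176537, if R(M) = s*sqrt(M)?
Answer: -3845*I*sqrt(31)/529611 ≈ -0.040422*I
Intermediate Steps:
s = -769/3 (s = -1/3*769 = -769/3 ≈ -256.33)
R(M) = -769*sqrt(M)/3
R(X)/176537 = -3845*I*sqrt(31)/3/176537 = -3845*I*sqrt(31)/3*(1/176537) = -3845*I*sqrt(31)/529611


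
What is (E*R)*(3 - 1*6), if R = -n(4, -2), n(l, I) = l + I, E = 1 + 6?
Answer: 42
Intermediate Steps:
E = 7
n(l, I) = I + l
R = -2 (R = -(-2 + 4) = -1*2 = -2)
(E*R)*(3 - 1*6) = (7*(-2))*(3 - 1*6) = -14*(3 - 6) = -14*(-3) = 42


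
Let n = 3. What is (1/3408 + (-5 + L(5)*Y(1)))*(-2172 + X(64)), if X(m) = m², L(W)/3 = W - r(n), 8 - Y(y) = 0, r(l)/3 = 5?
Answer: -401615279/852 ≈ -4.7138e+5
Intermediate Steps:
r(l) = 15 (r(l) = 3*5 = 15)
Y(y) = 8 (Y(y) = 8 - 1*0 = 8 + 0 = 8)
L(W) = -45 + 3*W (L(W) = 3*(W - 1*15) = 3*(W - 15) = 3*(-15 + W) = -45 + 3*W)
(1/3408 + (-5 + L(5)*Y(1)))*(-2172 + X(64)) = (1/3408 + (-5 + (-45 + 3*5)*8))*(-2172 + 64²) = (1/3408 + (-5 + (-45 + 15)*8))*(-2172 + 4096) = (1/3408 + (-5 - 30*8))*1924 = (1/3408 + (-5 - 240))*1924 = (1/3408 - 245)*1924 = -834959/3408*1924 = -401615279/852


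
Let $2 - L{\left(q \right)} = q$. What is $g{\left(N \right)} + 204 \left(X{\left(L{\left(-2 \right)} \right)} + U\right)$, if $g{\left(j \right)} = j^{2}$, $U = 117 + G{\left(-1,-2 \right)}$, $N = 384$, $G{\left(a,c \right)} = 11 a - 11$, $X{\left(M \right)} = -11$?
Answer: $164592$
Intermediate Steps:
$L{\left(q \right)} = 2 - q$
$G{\left(a,c \right)} = -11 + 11 a$
$U = 95$ ($U = 117 + \left(-11 + 11 \left(-1\right)\right) = 117 - 22 = 95$)
$g{\left(N \right)} + 204 \left(X{\left(L{\left(-2 \right)} \right)} + U\right) = 384^{2} + 204 \left(-11 + 95\right) = 147456 + 204 \cdot 84 = 147456 + 17136 = 164592$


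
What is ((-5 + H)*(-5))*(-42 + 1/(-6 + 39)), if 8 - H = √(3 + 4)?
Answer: 6925/11 - 6925*√7/33 ≈ 74.339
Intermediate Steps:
H = 8 - √7 (H = 8 - √(3 + 4) = 8 - √7 ≈ 5.3542)
((-5 + H)*(-5))*(-42 + 1/(-6 + 39)) = ((-5 + (8 - √7))*(-5))*(-42 + 1/(-6 + 39)) = ((3 - √7)*(-5))*(-42 + 1/33) = (-15 + 5*√7)*(-42 + 1/33) = (-15 + 5*√7)*(-1385/33) = 6925/11 - 6925*√7/33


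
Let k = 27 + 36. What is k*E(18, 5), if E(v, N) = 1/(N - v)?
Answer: -63/13 ≈ -4.8462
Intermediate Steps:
k = 63
k*E(18, 5) = 63/(5 - 1*18) = 63/(5 - 18) = 63/(-13) = 63*(-1/13) = -63/13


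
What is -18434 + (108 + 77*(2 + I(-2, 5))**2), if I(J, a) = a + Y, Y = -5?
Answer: -18018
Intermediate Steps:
I(J, a) = -5 + a (I(J, a) = a - 5 = -5 + a)
-18434 + (108 + 77*(2 + I(-2, 5))**2) = -18434 + (108 + 77*(2 + (-5 + 5))**2) = -18434 + (108 + 77*(2 + 0)**2) = -18434 + (108 + 77*2**2) = -18434 + (108 + 77*4) = -18434 + (108 + 308) = -18434 + 416 = -18018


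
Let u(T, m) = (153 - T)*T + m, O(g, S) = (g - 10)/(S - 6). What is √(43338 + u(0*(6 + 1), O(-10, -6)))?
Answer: √390057/3 ≈ 208.18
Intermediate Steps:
O(g, S) = (-10 + g)/(-6 + S)
u(T, m) = m + T*(153 - T) (u(T, m) = T*(153 - T) + m = m + T*(153 - T))
√(43338 + u(0*(6 + 1), O(-10, -6))) = √(43338 + ((-10 - 10)/(-6 - 6) - (0*(6 + 1))² + 153*(0*(6 + 1)))) = √(43338 + (-20/(-12) - (0*7)² + 153*(0*7))) = √(43338 + (-1/12*(-20) - 1*0² + 153*0)) = √(43338 + (5/3 - 1*0 + 0)) = √(43338 + (5/3 + 0 + 0)) = √(43338 + 5/3) = √(130019/3) = √390057/3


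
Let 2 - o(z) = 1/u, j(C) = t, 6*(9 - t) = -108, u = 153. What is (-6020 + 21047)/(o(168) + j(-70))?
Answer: 2299131/4436 ≈ 518.29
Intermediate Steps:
t = 27 (t = 9 - ⅙*(-108) = 9 + 18 = 27)
j(C) = 27
o(z) = 305/153 (o(z) = 2 - 1/153 = 305/153)
(-6020 + 21047)/(o(168) + j(-70)) = (-6020 + 21047)/(305/153 + 27) = 15027/(4436/153) = 15027*(153/4436) = 2299131/4436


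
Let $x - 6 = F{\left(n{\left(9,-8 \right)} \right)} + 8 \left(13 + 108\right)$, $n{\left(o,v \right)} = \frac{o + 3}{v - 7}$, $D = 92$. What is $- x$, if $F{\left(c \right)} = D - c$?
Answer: $- \frac{5334}{5} \approx -1066.8$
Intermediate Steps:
$n{\left(o,v \right)} = \frac{3 + o}{-7 + v}$
$F{\left(c \right)} = 92 - c$
$x = \frac{5334}{5}$ ($x = 6 + \left(\left(92 - \frac{3 + 9}{-7 - 8}\right) + 8 \left(13 + 108\right)\right) = 6 + \left(\left(92 - \frac{1}{-15} \cdot 12\right) + 8 \cdot 121\right) = 6 + \left(\left(92 - \left(- \frac{1}{15}\right) 12\right) + 968\right) = 6 + \left(\left(92 - - \frac{4}{5}\right) + 968\right) = 6 + \left(\left(92 + \frac{4}{5}\right) + 968\right) = 6 + \left(\frac{464}{5} + 968\right) = 6 + \frac{5304}{5} = \frac{5334}{5} \approx 1066.8$)
$- x = \left(-1\right) \frac{5334}{5} = - \frac{5334}{5}$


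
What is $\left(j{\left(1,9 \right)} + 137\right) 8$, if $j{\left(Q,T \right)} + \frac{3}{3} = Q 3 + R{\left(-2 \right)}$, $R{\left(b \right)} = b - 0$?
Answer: $1096$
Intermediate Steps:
$R{\left(b \right)} = b$ ($R{\left(b \right)} = b + 0 = b$)
$j{\left(Q,T \right)} = -3 + 3 Q$ ($j{\left(Q,T \right)} = -1 + \left(Q 3 - 2\right) = -1 + \left(3 Q - 2\right) = -1 + \left(-2 + 3 Q\right) = -3 + 3 Q$)
$\left(j{\left(1,9 \right)} + 137\right) 8 = \left(\left(-3 + 3 \cdot 1\right) + 137\right) 8 = \left(\left(-3 + 3\right) + 137\right) 8 = \left(0 + 137\right) 8 = 137 \cdot 8 = 1096$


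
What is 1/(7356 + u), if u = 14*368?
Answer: 1/12508 ≈ 7.9949e-5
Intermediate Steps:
u = 5152
1/(7356 + u) = 1/(7356 + 5152) = 1/12508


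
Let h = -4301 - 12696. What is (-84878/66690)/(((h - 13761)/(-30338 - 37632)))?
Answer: -41208269/14651793 ≈ -2.8125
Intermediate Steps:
h = -16997
(-84878/66690)/(((h - 13761)/(-30338 - 37632))) = (-84878/66690)/(((-16997 - 13761)/(-30338 - 37632))) = (-84878*1/66690)/((-30758/(-67970))) = -42439/(33345*((-30758*(-1/67970)))) = -42439/(33345*2197/4855) = -42439/33345*4855/2197 = -41208269/14651793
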